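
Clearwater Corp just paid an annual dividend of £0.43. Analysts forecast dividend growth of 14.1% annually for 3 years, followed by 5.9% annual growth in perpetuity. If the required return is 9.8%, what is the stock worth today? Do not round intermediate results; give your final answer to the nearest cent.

£14.50

D_1 = 0.49063
D_2 = 0.55981
D_3 = 0.63874
Terminal value at year 3: TV = D_3×(1+g_2)/(r−g_2) = 0.67643/0.039 = 17.34430
P_0 = D_1/(1+r)^1 + D_2/(1+r)^2 + D_3/(1+r)^3 + TV/(1+r)^3
    = 0.44684 + 0.46434 + 0.48252 + 13.10237 = 14.49607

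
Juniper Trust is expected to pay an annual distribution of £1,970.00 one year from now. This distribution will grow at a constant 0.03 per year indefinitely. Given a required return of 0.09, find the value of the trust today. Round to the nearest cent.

£32833.33

Growing perpetuity: P = D₁ / (r − g) = £1,970.0000 / (0.09 − 0.03) = £32,833.33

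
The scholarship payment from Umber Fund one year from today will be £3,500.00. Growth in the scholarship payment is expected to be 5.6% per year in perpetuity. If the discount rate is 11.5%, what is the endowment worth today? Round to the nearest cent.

£59322.03

Growing perpetuity: P = D₁ / (r − g) = £3,500.0000 / (0.115 − 0.056) = £59,322.03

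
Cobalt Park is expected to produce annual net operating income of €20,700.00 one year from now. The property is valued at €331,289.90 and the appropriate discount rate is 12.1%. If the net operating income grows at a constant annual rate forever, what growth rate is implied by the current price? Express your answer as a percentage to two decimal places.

5.85%

P = D₁/(r−g) ⇒ g = r − D₁/P = 0.121 − €20,700.00/€331,289.90 = 0.058517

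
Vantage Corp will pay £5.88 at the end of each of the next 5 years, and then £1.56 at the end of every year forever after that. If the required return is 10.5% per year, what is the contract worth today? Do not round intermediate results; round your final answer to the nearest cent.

£31.03

PV of 5-year annuity: £5.88 × [1 − (1+0.105)^−5] / 0.105 = 22.00801
Perpetuity value at year 5: £1.56 / 0.105 = 14.85714
PV of perpetuity: 14.85714 / (1+0.105)^5 = 9.01828
Total PV = 22.00801 + 9.01828 = 31.02629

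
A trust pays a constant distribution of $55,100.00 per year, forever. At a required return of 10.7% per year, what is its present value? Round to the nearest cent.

Level perpetuity: PV = C / r = $55,100.00 / 0.107 = $514,953.27

$514953.27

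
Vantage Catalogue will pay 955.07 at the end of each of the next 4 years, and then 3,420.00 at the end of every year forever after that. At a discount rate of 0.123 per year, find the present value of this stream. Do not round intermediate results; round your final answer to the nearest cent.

PV of 4-year annuity: 955.07 × [1 − (1+0.123)^−4] / 0.123 = 2882.64733
Perpetuity value at year 4: 3,420.00 / 0.123 = 27804.87805
PV of perpetuity: 27804.87805 / (1+0.123)^4 = 17482.43691
Total PV = 2882.64733 + 17482.43691 = 20365.08423

20365.08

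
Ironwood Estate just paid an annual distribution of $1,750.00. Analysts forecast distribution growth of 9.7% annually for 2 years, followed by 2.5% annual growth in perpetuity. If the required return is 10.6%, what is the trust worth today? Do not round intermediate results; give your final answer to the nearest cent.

D_1 = 1919.75000
D_2 = 2105.96575
Terminal value at year 2: TV = D_2×(1+g_2)/(r−g_2) = 2158.61489/0.081 = 26649.56659
P_0 = D_1/(1+r)^1 + D_2/(1+r)^2 + TV/(1+r)^2
    = 1735.75949 + 1721.63487 + 21786.12025 = 25243.51461

$25243.51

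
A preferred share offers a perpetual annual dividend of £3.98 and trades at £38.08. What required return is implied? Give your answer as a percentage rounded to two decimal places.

10.45%

P = C/r ⇒ r = C/P = £3.98/£38.08 = 0.104517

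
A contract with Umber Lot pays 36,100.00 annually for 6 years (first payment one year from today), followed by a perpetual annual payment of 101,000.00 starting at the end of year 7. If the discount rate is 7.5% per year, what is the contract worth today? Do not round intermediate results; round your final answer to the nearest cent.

PV of 6-year annuity: 36,100.00 × [1 − (1+0.075)^−6] / 0.075 = 169447.85578
Perpetuity value at year 6: 101,000.00 / 0.075 = 1346666.66667
PV of perpetuity: 1346666.66667 / (1+0.075)^6 = 872588.17820
Total PV = 169447.85578 + 872588.17820 = 1042036.03398

1042036.03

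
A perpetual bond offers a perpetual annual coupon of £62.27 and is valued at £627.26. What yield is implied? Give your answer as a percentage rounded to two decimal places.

P = C/r ⇒ r = C/P = £62.27/£627.26 = 0.099273

9.93%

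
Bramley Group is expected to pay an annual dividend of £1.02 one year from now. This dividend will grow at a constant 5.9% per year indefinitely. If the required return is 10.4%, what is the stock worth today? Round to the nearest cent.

£22.67

Growing perpetuity: P = D₁ / (r − g) = £1.0200 / (0.104 − 0.059) = £22.67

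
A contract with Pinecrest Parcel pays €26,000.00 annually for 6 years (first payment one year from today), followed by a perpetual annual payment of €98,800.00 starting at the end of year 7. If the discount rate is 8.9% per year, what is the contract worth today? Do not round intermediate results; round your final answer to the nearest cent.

€782561.52

PV of 6-year annuity: €26,000.00 × [1 − (1+0.089)^−6] / 0.089 = 116982.44346
Perpetuity value at year 6: €98,800.00 / 0.089 = 1110112.35955
PV of perpetuity: 1110112.35955 / (1+0.089)^6 = 665579.07439
Total PV = 116982.44346 + 665579.07439 = 782561.51785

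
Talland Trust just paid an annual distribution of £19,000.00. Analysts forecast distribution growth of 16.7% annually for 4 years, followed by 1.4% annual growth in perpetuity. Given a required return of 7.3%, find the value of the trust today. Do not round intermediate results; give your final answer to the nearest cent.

D_1 = 22173.00000
D_2 = 25875.89100
D_3 = 30197.16480
D_4 = 35240.09132
Terminal value at year 4: TV = D_4×(1+g_2)/(r−g_2) = 35733.45260/0.059 = 605651.73892
P_0 = D_1/(1+r)^1 + D_2/(1+r)^2 + D_3/(1+r)^3 + D_4/(1+r)^4 + TV/(1+r)^4
    = 20664.49208 + 22474.80173 + 24443.70328 + 26585.09015 + 456903.07470 = 551071.16193

£551071.16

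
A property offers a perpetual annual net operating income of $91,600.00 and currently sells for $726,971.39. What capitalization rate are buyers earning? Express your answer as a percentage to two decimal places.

12.60%

P = C/r ⇒ r = C/P = $91,600.00/$726,971.39 = 0.126002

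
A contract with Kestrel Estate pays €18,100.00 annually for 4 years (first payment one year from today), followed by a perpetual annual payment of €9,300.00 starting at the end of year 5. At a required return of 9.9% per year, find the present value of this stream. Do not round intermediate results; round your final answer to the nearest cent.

PV of 4-year annuity: €18,100.00 × [1 − (1+0.099)^−4] / 0.099 = 57498.98382
Perpetuity value at year 4: €9,300.00 / 0.099 = 93939.39394
PV of perpetuity: 93939.39394 / (1+0.099)^4 = 64395.71717
Total PV = 57498.98382 + 64395.71717 = 121894.70099

€121894.70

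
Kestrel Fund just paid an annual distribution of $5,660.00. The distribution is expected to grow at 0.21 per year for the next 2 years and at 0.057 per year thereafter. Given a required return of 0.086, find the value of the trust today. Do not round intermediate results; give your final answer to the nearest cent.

$269429.59

D_1 = 6848.60000
D_2 = 8286.80600
Terminal value at year 2: TV = D_2×(1+g_2)/(r−g_2) = 8759.15394/0.029 = 302039.79110
P_0 = D_1/(1+r)^1 + D_2/(1+r)^2 + TV/(1+r)^2
    = 6306.26151 + 7026.31347 + 256097.01161 = 269429.58659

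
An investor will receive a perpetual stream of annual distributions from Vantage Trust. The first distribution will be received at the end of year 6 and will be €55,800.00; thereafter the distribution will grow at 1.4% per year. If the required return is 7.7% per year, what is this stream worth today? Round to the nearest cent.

Value at end of year 5: C₁ / (r − g) = €55,800.00 / (0.077 − 0.014) = €885,714.2857
Discount to today: PV = €885,714.2857 / (1 + 0.077)^5 = €885,714.2857 / 1.449034 = €611,244.74

€611244.74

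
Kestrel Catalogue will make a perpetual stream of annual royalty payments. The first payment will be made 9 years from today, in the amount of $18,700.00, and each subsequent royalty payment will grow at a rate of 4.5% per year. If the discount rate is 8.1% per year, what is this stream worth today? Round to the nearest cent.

Value at end of year 8: C₁ / (r − g) = $18,700.00 / (0.081 − 0.045) = $519,444.4444
Discount to today: PV = $519,444.4444 / (1 + 0.081)^8 = $519,444.4444 / 1.864685 = $278,569.49

$278569.49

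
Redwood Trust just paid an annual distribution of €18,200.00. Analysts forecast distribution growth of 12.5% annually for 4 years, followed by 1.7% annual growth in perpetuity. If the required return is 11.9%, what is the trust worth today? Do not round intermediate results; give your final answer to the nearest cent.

D_1 = 20475.00000
D_2 = 23034.37500
D_3 = 25913.67188
D_4 = 29152.88086
Terminal value at year 4: TV = D_4×(1+g_2)/(r−g_2) = 29648.47983/0.102 = 290671.37092
P_0 = D_1/(1+r)^1 + D_2/(1+r)^2 + D_3/(1+r)^3 + D_4/(1+r)^4 + TV/(1+r)^4
    = 18297.58713 + 18395.69752 + 18494.33397 + 18593.49930 + 185388.12533 = 259169.24324

€259169.24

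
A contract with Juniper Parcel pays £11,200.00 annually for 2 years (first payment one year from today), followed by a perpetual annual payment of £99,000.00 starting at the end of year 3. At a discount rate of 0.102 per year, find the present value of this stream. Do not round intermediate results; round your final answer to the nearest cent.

PV of 2-year annuity: £11,200.00 × [1 − (1+0.102)^−2] / 0.102 = 19385.97040
Perpetuity value at year 2: £99,000.00 / 0.102 = 970588.23529
PV of perpetuity: 970588.23529 / (1+0.102)^2 = 799230.10406
Total PV = 19385.97040 + 799230.10406 = 818616.07446

£818616.07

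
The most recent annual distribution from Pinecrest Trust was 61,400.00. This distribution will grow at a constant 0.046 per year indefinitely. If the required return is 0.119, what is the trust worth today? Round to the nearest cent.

879786.30

D₁ = D₀ × (1 + g) = 61,400.00 × 1.046 = 64,224.4000
Growing perpetuity: P = D₁ / (r − g) = 64,224.4000 / (0.119 − 0.046) = 879,786.30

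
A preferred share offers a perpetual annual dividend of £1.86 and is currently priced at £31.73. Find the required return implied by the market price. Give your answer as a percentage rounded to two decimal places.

P = C/r ⇒ r = C/P = £1.86/£31.73 = 0.058620

5.86%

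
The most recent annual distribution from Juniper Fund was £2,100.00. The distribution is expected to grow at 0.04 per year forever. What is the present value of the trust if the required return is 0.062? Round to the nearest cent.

£99272.73

D₁ = D₀ × (1 + g) = £2,100.00 × 1.04 = £2,184.0000
Growing perpetuity: P = D₁ / (r − g) = £2,184.0000 / (0.062 − 0.04) = £99,272.73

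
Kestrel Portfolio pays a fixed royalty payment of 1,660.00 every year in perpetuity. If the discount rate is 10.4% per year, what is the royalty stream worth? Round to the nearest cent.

Level perpetuity: PV = C / r = 1,660.00 / 0.104 = 15,961.54

15961.54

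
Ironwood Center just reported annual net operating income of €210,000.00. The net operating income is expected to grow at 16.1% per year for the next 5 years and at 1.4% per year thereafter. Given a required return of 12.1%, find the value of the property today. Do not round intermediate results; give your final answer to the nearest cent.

€3539301.64

D_1 = 243810.00000
D_2 = 283063.41000
D_3 = 328636.61901
D_4 = 381547.11467
D_5 = 442976.20013
Terminal value at year 5: TV = D_5×(1+g_2)/(r−g_2) = 449177.86693/0.107 = 4197923.99004
P_0 = D_1/(1+r)^1 + D_2/(1+r)^2 + D_3/(1+r)^3 + D_4/(1+r)^4 + D_5/(1+r)^5 + TV/(1+r)^5
    = 217493.30955 + 225253.99856 + 233291.60778 + 241616.01841 + 250237.46420 + 2371409.24021 = 3539301.63870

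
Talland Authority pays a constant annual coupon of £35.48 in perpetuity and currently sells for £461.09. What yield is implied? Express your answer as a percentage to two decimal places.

P = C/r ⇒ r = C/P = £35.48/£461.09 = 0.076948

7.69%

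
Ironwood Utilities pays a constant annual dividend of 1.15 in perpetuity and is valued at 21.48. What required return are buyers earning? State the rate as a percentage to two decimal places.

P = C/r ⇒ r = C/P = 1.15/21.48 = 0.053538

5.35%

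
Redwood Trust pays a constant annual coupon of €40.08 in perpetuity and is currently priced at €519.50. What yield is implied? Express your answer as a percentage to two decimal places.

7.72%

P = C/r ⇒ r = C/P = €40.08/€519.50 = 0.077151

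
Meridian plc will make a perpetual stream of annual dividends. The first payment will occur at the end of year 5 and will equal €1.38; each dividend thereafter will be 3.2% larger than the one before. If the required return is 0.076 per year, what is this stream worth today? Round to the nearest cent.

Value at end of year 4: C₁ / (r − g) = €1.38 / (0.076 − 0.032) = €31.3636
Discount to today: PV = €31.3636 / (1 + 0.076)^4 = €31.3636 / 1.340445 = €23.40

€23.40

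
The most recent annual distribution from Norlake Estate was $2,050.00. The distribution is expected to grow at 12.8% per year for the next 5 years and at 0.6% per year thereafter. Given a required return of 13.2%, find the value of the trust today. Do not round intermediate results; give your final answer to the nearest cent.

$26222.17

D_1 = 2312.40000
D_2 = 2608.38720
D_3 = 2942.26076
D_4 = 3318.87014
D_5 = 3743.68552
Terminal value at year 5: TV = D_5×(1+g_2)/(r−g_2) = 3766.14763/0.126 = 29890.06056
P_0 = D_1/(1+r)^1 + D_2/(1+r)^2 + D_3/(1+r)^3 + D_4/(1+r)^4 + D_5/(1+r)^5 + TV/(1+r)^5
    = 2042.75618 + 2035.53796 + 2028.34525 + 2021.17795 + 2014.03598 + 16080.31902 = 26222.17236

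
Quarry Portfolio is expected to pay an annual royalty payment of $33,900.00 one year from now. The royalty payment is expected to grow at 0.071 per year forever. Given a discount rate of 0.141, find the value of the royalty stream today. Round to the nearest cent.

$484285.71

Growing perpetuity: P = D₁ / (r − g) = $33,900.0000 / (0.141 − 0.071) = $484,285.71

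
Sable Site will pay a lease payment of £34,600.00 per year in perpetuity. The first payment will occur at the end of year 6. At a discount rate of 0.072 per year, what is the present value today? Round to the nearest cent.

£339445.20

Value at end of year 5: C / r = £34,600.00 / 0.072 = £480,555.5556
Discount to today: PV = £480,555.5556 / (1 + 0.072)^5 = £480,555.5556 / 1.415709 = £339,445.20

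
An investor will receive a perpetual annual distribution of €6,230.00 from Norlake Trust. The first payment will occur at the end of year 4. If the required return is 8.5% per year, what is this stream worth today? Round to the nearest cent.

€57382.56

Value at end of year 3: C / r = €6,230.00 / 0.085 = €73,294.1176
Discount to today: PV = €73,294.1176 / (1 + 0.085)^3 = €73,294.1176 / 1.277289 = €57,382.56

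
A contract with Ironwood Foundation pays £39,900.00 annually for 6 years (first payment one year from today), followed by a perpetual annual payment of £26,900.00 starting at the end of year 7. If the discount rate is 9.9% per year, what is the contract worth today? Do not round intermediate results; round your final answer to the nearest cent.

£328501.87

PV of 6-year annuity: £39,900.00 × [1 − (1+0.099)^−6] / 0.099 = 174285.33638
Perpetuity value at year 6: £26,900.00 / 0.099 = 271717.17172
PV of perpetuity: 271717.17172 / (1+0.099)^6 = 154216.53140
Total PV = 174285.33638 + 154216.53140 = 328501.86778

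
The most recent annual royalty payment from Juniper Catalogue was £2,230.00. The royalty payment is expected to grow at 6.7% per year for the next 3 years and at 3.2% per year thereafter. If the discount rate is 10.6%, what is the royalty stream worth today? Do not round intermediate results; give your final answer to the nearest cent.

D_1 = 2379.41000
D_2 = 2538.83047
D_3 = 2708.93211
Terminal value at year 3: TV = D_3×(1+g_2)/(r−g_2) = 2795.61794/0.074 = 37778.62080
P_0 = D_1/(1+r)^1 + D_2/(1+r)^2 + D_3/(1+r)^3 + TV/(1+r)^3
    = 2151.36528 + 2075.50339 + 2002.31657 + 27924.19859 = 34153.38383

£34153.38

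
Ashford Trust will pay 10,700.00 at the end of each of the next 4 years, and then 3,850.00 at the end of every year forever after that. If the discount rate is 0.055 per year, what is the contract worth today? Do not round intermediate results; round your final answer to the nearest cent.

94010.28

PV of 4-year annuity: 10,700.00 × [1 − (1+0.055)^−4] / 0.055 = 37505.10630
Perpetuity value at year 4: 3,850.00 / 0.055 = 70000.00000
PV of perpetuity: 70000.00000 / (1+0.055)^4 = 56505.17203
Total PV = 37505.10630 + 56505.17203 = 94010.27833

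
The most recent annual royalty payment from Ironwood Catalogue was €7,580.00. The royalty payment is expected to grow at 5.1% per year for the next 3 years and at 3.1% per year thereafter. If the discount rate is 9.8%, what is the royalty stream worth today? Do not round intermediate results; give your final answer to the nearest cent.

€123143.13

D_1 = 7966.58000
D_2 = 8372.87558
D_3 = 8799.89223
Terminal value at year 3: TV = D_3×(1+g_2)/(r−g_2) = 9072.68889/0.067 = 135413.26707
P_0 = D_1/(1+r)^1 + D_2/(1+r)^2 + D_3/(1+r)^3 + TV/(1+r)^3
    = 7255.53734 + 6944.96334 + 6647.68349 + 102294.95037 = 123143.13453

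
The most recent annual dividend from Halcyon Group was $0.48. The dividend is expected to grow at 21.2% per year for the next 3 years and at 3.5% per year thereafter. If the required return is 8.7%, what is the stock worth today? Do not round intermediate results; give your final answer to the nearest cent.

D_1 = 0.58176
D_2 = 0.70509
D_3 = 0.85457
Terminal value at year 3: TV = D_3×(1+g_2)/(r−g_2) = 0.88448/0.052 = 17.00929
P_0 = D_1/(1+r)^1 + D_2/(1+r)^2 + D_3/(1+r)^3 + TV/(1+r)^3
    = 0.53520 + 0.59674 + 0.66537 + 13.24334 = 15.04064

$15.04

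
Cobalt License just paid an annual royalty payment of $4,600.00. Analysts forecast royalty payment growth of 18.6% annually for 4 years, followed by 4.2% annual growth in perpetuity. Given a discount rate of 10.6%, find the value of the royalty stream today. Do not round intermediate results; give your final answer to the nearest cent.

$121006.14

D_1 = 5455.60000
D_2 = 6470.34160
D_3 = 7673.82514
D_4 = 9101.15661
Terminal value at year 4: TV = D_4×(1+g_2)/(r−g_2) = 9483.40519/0.064 = 148178.20611
P_0 = D_1/(1+r)^1 + D_2/(1+r)^2 + D_3/(1+r)^3 + D_4/(1+r)^4 + TV/(1+r)^4
    = 4932.73056 + 5289.52843 + 5672.13447 + 6082.41544 + 99029.32638 = 121006.13528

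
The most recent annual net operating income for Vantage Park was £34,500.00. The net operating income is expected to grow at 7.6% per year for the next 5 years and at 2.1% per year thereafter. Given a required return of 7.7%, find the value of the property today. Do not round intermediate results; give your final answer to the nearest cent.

£798114.25

D_1 = 37122.00000
D_2 = 39943.27200
D_3 = 42978.96067
D_4 = 46245.36168
D_5 = 49760.00917
Terminal value at year 5: TV = D_5×(1+g_2)/(r−g_2) = 50804.96936/0.056 = 907231.59578
P_0 = D_1/(1+r)^1 + D_2/(1+r)^2 + D_3/(1+r)^3 + D_4/(1+r)^4 + D_5/(1+r)^5 + TV/(1+r)^5
    = 34467.96657 + 34435.96289 + 34403.98892 + 34372.04464 + 34340.13003 + 626094.15635 = 798114.24941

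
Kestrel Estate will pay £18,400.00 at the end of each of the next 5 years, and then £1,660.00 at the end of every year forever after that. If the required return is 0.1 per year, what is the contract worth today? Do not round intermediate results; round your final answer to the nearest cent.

£80057.77

PV of 5-year annuity: £18,400.00 × [1 − (1+0.1)^−5] / 0.1 = 69750.47656
Perpetuity value at year 5: £1,660.00 / 0.1 = 16600.00000
PV of perpetuity: 16600.00000 / (1+0.1)^5 = 10307.29396
Total PV = 69750.47656 + 10307.29396 = 80057.77052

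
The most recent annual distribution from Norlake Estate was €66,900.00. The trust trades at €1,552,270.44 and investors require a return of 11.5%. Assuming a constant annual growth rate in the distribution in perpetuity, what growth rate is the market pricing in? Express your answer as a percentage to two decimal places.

P = D₀(1+g)/(r−g) ⇒ P(r−g) = D₀(1+g) ⇒ g(P+D₀) = P·r − D₀
g = (P·r − D₀)/(P + D₀) = (€1,552,270.44×0.115 − €66,900.00) / (€1,552,270.44 + €66,900.00) = 0.068931

6.89%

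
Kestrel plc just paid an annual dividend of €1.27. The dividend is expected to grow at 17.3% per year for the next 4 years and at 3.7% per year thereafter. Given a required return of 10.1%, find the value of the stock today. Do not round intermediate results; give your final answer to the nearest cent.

D_1 = 1.48971
D_2 = 1.74743
D_3 = 2.04974
D_4 = 2.40434
Terminal value at year 4: TV = D_4×(1+g_2)/(r−g_2) = 2.49330/0.064 = 38.95781
P_0 = D_1/(1+r)^1 + D_2/(1+r)^2 + D_3/(1+r)^3 + D_4/(1+r)^4 + TV/(1+r)^4
    = 1.35305 + 1.44153 + 1.53580 + 1.63624 + 26.51217 = 32.47880

€32.48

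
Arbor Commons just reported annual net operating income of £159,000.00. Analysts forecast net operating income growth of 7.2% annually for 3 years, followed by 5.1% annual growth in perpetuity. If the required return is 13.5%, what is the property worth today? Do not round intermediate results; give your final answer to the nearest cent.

£2102146.16

D_1 = 170448.00000
D_2 = 182720.25600
D_3 = 195876.11443
Terminal value at year 3: TV = D_3×(1+g_2)/(r−g_2) = 205865.79627/0.084 = 2450783.28891
P_0 = D_1/(1+r)^1 + D_2/(1+r)^2 + D_3/(1+r)^3 + TV/(1+r)^3
    = 150174.44934 + 141838.77506 + 133965.78578 + 1676167.15306 = 2102146.16324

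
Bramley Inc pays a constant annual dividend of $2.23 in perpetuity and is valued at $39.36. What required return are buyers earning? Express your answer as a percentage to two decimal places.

5.67%

P = C/r ⇒ r = C/P = $2.23/$39.36 = 0.056657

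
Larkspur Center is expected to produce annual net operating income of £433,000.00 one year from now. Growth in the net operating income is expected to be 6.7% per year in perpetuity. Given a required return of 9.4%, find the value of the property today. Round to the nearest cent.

£16037037.04

Growing perpetuity: P = D₁ / (r − g) = £433,000.0000 / (0.094 − 0.067) = £16,037,037.04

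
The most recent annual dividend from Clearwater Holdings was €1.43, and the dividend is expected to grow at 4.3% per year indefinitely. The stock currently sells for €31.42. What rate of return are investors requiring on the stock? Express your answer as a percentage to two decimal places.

9.05%

D₁ = €1.43 × 1.043 = €1.4915
P = D₁/(r − g) ⇒ r = D₁/P + g = €1.4915/€31.42 + 0.043 = 0.047469 + 0.043 = 0.090469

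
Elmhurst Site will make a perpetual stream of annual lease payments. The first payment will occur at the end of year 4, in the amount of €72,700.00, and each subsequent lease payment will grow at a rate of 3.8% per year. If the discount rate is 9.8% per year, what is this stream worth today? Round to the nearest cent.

€915326.72

Value at end of year 3: C₁ / (r − g) = €72,700.00 / (0.098 − 0.038) = €1,211,666.6667
Discount to today: PV = €1,211,666.6667 / (1 + 0.098)^3 = €1,211,666.6667 / 1.323753 = €915,326.72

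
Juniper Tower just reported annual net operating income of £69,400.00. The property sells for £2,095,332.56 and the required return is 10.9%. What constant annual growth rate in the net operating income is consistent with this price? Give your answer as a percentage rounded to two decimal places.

7.34%

P = D₀(1+g)/(r−g) ⇒ P(r−g) = D₀(1+g) ⇒ g(P+D₀) = P·r − D₀
g = (P·r − D₀)/(P + D₀) = (£2,095,332.56×0.109 − £69,400.00) / (£2,095,332.56 + £69,400.00) = 0.073446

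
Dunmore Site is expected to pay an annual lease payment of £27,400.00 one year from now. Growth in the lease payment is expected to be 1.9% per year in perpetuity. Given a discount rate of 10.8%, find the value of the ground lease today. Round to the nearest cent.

£307865.17

Growing perpetuity: P = D₁ / (r − g) = £27,400.0000 / (0.108 − 0.019) = £307,865.17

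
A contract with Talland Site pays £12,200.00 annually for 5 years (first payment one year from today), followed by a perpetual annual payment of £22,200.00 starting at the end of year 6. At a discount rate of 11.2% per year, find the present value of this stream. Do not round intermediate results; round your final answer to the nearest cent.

PV of 5-year annuity: £12,200.00 × [1 − (1+0.112)^−5] / 0.112 = 44864.00788
Perpetuity value at year 5: £22,200.00 / 0.112 = 198214.28571
PV of perpetuity: 198214.28571 / (1+0.112)^5 = 116576.50088
Total PV = 44864.00788 + 116576.50088 = 161440.50876

£161440.51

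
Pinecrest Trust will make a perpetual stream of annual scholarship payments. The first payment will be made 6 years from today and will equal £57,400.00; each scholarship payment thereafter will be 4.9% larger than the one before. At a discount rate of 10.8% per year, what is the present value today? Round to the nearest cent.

£582587.39

Value at end of year 5: C₁ / (r − g) = £57,400.00 / (0.108 − 0.049) = £972,881.3559
Discount to today: PV = £972,881.3559 / (1 + 0.108)^5 = £972,881.3559 / 1.669932 = £582,587.39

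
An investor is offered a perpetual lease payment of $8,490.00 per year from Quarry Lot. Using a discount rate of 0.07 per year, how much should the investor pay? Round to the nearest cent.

$121285.71

Level perpetuity: PV = C / r = $8,490.00 / 0.07 = $121,285.71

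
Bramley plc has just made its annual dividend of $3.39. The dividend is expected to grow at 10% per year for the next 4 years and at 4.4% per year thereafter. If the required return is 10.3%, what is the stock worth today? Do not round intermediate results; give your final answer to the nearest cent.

$72.80

D_1 = 3.72900
D_2 = 4.10190
D_3 = 4.51209
D_4 = 4.96330
Terminal value at year 4: TV = D_4×(1+g_2)/(r−g_2) = 5.18168/0.059 = 87.82516
P_0 = D_1/(1+r)^1 + D_2/(1+r)^2 + D_3/(1+r)^3 + D_4/(1+r)^4 + TV/(1+r)^4
    = 3.38078 + 3.37158 + 3.36241 + 3.35327 + 59.33581 = 72.80386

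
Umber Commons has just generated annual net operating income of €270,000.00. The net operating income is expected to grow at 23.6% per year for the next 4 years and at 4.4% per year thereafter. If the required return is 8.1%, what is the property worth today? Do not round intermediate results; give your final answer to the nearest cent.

€14547425.37

D_1 = 333720.00000
D_2 = 412477.92000
D_3 = 509822.70912
D_4 = 630140.86847
Terminal value at year 4: TV = D_4×(1+g_2)/(r−g_2) = 657867.06669/0.037 = 17780190.99149
P_0 = D_1/(1+r)^1 + D_2/(1+r)^2 + D_3/(1+r)^3 + D_4/(1+r)^4 + TV/(1+r)^4
    = 308714.15356 + 352979.36522 + 403591.57762 + 461460.86026 + 13020679.40846 = 14547425.36513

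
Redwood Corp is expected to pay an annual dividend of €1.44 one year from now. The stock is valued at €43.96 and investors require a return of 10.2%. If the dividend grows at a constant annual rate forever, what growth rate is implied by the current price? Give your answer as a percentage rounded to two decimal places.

6.92%

P = D₁/(r−g) ⇒ g = r − D₁/P = 0.102 − €1.44/€43.96 = 0.069243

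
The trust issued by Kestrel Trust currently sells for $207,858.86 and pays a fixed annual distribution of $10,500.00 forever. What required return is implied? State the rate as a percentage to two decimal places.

5.05%

P = C/r ⇒ r = C/P = $10,500.00/$207,858.86 = 0.050515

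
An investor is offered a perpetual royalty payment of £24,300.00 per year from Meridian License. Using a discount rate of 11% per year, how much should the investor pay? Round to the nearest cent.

Level perpetuity: PV = C / r = £24,300.00 / 0.11 = £220,909.09

£220909.09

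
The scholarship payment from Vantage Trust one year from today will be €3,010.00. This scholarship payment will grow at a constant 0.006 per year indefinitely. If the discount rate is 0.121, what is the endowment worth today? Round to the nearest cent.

Growing perpetuity: P = D₁ / (r − g) = €3,010.0000 / (0.121 − 0.006) = €26,173.91

€26173.91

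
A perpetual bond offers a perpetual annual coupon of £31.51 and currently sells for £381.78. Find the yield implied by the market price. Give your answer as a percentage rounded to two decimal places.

P = C/r ⇒ r = C/P = £31.51/£381.78 = 0.082534

8.25%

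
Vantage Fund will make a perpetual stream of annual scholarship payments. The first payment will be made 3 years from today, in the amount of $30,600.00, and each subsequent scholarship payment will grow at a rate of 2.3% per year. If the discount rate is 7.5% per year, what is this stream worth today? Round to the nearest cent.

Value at end of year 2: C₁ / (r − g) = $30,600.00 / (0.075 − 0.023) = $588,461.5385
Discount to today: PV = $588,461.5385 / (1 + 0.075)^2 = $588,461.5385 / 1.155625 = $509,214.96

$509214.96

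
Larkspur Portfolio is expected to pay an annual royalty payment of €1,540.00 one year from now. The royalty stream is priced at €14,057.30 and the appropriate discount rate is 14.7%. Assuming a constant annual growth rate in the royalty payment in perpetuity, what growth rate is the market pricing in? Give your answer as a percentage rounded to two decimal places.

P = D₁/(r−g) ⇒ g = r − D₁/P = 0.147 − €1,540.00/€14,057.30 = 0.037448

3.74%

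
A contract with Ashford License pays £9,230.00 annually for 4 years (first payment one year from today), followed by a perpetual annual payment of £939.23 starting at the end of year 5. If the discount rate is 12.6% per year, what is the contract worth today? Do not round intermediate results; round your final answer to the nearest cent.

PV of 4-year annuity: £9,230.00 × [1 − (1+0.126)^−4] / 0.126 = 27684.11880
Perpetuity value at year 4: £939.23 / 0.126 = 7454.20635
PV of perpetuity: 7454.20635 / (1+0.126)^4 = 4637.11481
Total PV = 27684.11880 + 4637.11481 = 32321.23361

£32321.23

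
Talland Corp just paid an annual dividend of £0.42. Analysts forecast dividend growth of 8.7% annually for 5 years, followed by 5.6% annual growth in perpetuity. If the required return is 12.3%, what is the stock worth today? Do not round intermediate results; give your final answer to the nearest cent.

D_1 = 0.45654
D_2 = 0.49626
D_3 = 0.53943
D_4 = 0.58636
D_5 = 0.63738
Terminal value at year 5: TV = D_5×(1+g_2)/(r−g_2) = 0.67307/0.067 = 10.04584
P_0 = D_1/(1+r)^1 + D_2/(1+r)^2 + D_3/(1+r)^3 + D_4/(1+r)^4 + D_5/(1+r)^5 + TV/(1+r)^5
    = 0.40654 + 0.39350 + 0.38089 + 0.36868 + 0.35686 + 5.62454 = 7.53101

£7.53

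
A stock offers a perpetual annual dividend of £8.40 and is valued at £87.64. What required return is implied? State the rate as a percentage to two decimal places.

P = C/r ⇒ r = C/P = £8.40/£87.64 = 0.095847

9.58%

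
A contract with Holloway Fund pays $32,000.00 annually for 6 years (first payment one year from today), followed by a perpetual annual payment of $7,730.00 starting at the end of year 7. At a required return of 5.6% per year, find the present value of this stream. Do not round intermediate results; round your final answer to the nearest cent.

PV of 6-year annuity: $32,000.00 × [1 − (1+0.056)^−6] / 0.056 = 159351.50787
Perpetuity value at year 6: $7,730.00 / 0.056 = 138035.71429
PV of perpetuity: 138035.71429 / (1+0.056)^6 = 99542.36567
Total PV = 159351.50787 + 99542.36567 = 258893.87353

$258893.87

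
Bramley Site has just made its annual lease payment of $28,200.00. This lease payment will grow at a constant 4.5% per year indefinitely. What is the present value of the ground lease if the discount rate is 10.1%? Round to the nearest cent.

D₁ = D₀ × (1 + g) = $28,200.00 × 1.045 = $29,469.0000
Growing perpetuity: P = D₁ / (r − g) = $29,469.0000 / (0.101 − 0.045) = $526,232.14

$526232.14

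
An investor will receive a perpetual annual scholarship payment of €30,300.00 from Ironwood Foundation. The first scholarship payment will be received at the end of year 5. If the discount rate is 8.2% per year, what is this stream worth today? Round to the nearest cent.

Value at end of year 4: C / r = €30,300.00 / 0.082 = €369,512.1951
Discount to today: PV = €369,512.1951 / (1 + 0.082)^4 = €369,512.1951 / 1.370595 = €269,599.90

€269599.90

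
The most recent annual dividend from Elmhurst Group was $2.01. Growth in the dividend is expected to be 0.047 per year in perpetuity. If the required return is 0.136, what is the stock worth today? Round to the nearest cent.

$23.65

D₁ = D₀ × (1 + g) = $2.01 × 1.047 = $2.1045
Growing perpetuity: P = D₁ / (r − g) = $2.1045 / (0.136 − 0.047) = $23.65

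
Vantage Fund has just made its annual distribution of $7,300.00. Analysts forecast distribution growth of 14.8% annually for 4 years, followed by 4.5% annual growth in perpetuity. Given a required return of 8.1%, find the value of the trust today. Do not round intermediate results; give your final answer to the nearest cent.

$303540.21

D_1 = 8380.40000
D_2 = 9620.69920
D_3 = 11044.56268
D_4 = 12679.15796
Terminal value at year 4: TV = D_4×(1+g_2)/(r−g_2) = 13249.72007/0.036 = 368047.77963
P_0 = D_1/(1+r)^1 + D_2/(1+r)^2 + D_3/(1+r)^3 + D_4/(1+r)^4 + TV/(1+r)^4
    = 7752.45143 + 8232.94565 + 8743.22073 + 9285.12247 + 269526.47178 = 303540.21206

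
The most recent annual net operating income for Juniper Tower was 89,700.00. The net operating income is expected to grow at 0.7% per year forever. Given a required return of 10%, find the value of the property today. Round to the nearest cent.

971267.74

D₁ = D₀ × (1 + g) = 89,700.00 × 1.007 = 90,327.9000
Growing perpetuity: P = D₁ / (r − g) = 90,327.9000 / (0.1 − 0.007) = 971,267.74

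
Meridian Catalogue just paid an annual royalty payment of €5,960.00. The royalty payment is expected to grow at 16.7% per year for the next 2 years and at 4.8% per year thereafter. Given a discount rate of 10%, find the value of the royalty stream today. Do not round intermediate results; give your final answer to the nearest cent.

D_1 = 6955.32000
D_2 = 8116.85844
Terminal value at year 2: TV = D_2×(1+g_2)/(r−g_2) = 8506.46765/0.052 = 163585.91625
P_0 = D_1/(1+r)^1 + D_2/(1+r)^2 + TV/(1+r)^2
    = 6323.01818 + 6708.14747 + 135194.97211 = 148226.13776

€148226.14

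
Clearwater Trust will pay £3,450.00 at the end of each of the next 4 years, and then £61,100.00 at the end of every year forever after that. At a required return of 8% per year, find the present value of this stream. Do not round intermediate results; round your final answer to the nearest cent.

£572805.89

PV of 4-year annuity: £3,450.00 × [1 − (1+0.08)^−4] / 0.08 = 11426.83760
Perpetuity value at year 4: £61,100.00 / 0.08 = 763750.00000
PV of perpetuity: 763750.00000 / (1+0.08)^4 = 561379.05007
Total PV = 11426.83760 + 561379.05007 = 572805.88767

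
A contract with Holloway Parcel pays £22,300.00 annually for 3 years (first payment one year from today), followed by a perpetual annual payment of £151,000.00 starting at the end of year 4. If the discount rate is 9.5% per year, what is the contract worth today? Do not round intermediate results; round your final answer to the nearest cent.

£1266577.38

PV of 3-year annuity: £22,300.00 × [1 − (1+0.095)^−3] / 0.095 = 55948.62226
Perpetuity value at year 3: £151,000.00 / 0.095 = 1589473.68421
PV of perpetuity: 1589473.68421 / (1+0.095)^3 = 1210628.75322
Total PV = 55948.62226 + 1210628.75322 = 1266577.37548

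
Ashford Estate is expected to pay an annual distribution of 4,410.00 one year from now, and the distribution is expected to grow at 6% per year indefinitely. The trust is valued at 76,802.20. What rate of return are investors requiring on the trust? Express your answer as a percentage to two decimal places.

11.74%

P = D₁/(r − g) ⇒ r = D₁/P + g = 4,410.0000/76,802.20 + 0.06 = 0.057420 + 0.06 = 0.117420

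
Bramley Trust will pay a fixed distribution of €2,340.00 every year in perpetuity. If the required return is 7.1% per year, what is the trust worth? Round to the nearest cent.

Level perpetuity: PV = C / r = €2,340.00 / 0.071 = €32,957.75

€32957.75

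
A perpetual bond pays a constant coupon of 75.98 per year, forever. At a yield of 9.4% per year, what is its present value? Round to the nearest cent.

808.30

Level perpetuity: PV = C / r = 75.98 / 0.094 = 808.30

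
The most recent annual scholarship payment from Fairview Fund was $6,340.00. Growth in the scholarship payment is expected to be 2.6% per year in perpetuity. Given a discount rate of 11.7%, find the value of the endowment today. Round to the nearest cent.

D₁ = D₀ × (1 + g) = $6,340.00 × 1.026 = $6,504.8400
Growing perpetuity: P = D₁ / (r − g) = $6,504.8400 / (0.117 − 0.026) = $71,481.76

$71481.76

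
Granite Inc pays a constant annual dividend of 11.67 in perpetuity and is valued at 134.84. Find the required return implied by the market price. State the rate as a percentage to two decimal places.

P = C/r ⇒ r = C/P = 11.67/134.84 = 0.086547

8.65%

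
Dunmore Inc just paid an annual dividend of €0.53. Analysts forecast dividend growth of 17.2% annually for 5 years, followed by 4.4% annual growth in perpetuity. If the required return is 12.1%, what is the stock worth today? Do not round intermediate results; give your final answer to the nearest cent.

€12.01

D_1 = 0.62116
D_2 = 0.72800
D_3 = 0.85322
D_4 = 0.99997
D_5 = 1.17196
Terminal value at year 5: TV = D_5×(1+g_2)/(r−g_2) = 1.22353/0.077 = 15.88999
P_0 = D_1/(1+r)^1 + D_2/(1+r)^2 + D_3/(1+r)^3 + D_4/(1+r)^4 + D_5/(1+r)^5 + TV/(1+r)^5
    = 0.55411 + 0.57932 + 0.60568 + 0.63323 + 0.66204 + 8.97626 = 12.01065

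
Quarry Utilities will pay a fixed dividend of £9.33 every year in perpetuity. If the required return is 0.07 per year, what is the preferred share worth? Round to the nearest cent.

Level perpetuity: PV = C / r = £9.33 / 0.07 = £133.29

£133.29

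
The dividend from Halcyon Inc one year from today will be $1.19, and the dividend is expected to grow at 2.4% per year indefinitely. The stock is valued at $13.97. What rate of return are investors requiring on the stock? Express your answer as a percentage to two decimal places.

10.92%

P = D₁/(r − g) ⇒ r = D₁/P + g = $1.1900/$13.97 + 0.024 = 0.085183 + 0.024 = 0.109183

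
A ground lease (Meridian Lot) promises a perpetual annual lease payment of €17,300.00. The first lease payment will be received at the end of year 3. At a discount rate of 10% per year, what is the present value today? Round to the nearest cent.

€142975.21

Value at end of year 2: C / r = €17,300.00 / 0.1 = €173,000.0000
Discount to today: PV = €173,000.0000 / (1 + 0.1)^2 = €173,000.0000 / 1.210000 = €142,975.21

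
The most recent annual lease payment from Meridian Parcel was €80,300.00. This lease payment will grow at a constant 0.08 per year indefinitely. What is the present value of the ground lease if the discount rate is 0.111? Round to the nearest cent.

D₁ = D₀ × (1 + g) = €80,300.00 × 1.08 = €86,724.0000
Growing perpetuity: P = D₁ / (r − g) = €86,724.0000 / (0.111 − 0.08) = €2,797,548.39

€2797548.39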